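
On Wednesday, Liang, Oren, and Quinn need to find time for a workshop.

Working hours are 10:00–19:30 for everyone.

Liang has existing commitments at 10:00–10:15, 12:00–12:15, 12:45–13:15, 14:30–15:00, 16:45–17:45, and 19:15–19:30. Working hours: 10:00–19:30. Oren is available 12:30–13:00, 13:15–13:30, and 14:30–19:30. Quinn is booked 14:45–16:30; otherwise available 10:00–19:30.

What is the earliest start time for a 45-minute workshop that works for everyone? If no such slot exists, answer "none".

17:45

Liang free within 10:00–19:30: 10:15–12:00, 12:15–12:45, 13:15–14:30, 15:00–16:45, 17:45–19:15.
Quinn free within 10:00–19:30: 10:00–14:45, 16:30–19:30.
Liang ∩ Oren: 12:30–12:45, 13:15–13:30, 15:00–16:45, 17:45–19:15.
Liang ∩ Oren ∩ Quinn: 12:30–12:45, 13:15–13:30, 16:30–16:45, 17:45–19:15.
Windows ≥ 45 min: 17:45–19:15.
Earliest such window starts at 17:45.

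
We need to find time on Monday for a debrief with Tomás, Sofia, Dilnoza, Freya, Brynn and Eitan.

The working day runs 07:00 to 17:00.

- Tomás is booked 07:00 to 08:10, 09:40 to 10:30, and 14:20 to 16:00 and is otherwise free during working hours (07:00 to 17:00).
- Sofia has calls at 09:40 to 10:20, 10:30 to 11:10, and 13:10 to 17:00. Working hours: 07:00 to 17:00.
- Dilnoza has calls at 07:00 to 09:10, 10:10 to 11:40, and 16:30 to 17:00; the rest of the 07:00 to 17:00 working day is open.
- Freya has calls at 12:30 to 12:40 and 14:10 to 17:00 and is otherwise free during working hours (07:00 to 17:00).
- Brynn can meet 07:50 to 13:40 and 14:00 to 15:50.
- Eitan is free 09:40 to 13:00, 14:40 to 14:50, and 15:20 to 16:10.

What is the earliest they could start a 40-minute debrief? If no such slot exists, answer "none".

Tomás free within 07:00–17:00: 08:10–09:40, 10:30–14:20, 16:00–17:00.
Sofia free within 07:00–17:00: 07:00–09:40, 10:20–10:30, 11:10–13:10.
Dilnoza free within 07:00–17:00: 09:10–10:10, 11:40–16:30.
Freya free within 07:00–17:00: 07:00–12:30, 12:40–14:10.
Tomás ∩ Sofia: 08:10–09:40, 11:10–13:10.
Tomás ∩ Sofia ∩ Dilnoza: 09:10–09:40, 11:40–13:10.
Tomás ∩ Sofia ∩ Dilnoza ∩ Freya: 09:10–09:40, 11:40–12:30, 12:40–13:10.
Tomás ∩ Sofia ∩ Dilnoza ∩ Freya ∩ Brynn: 09:10–09:40, 11:40–12:30, 12:40–13:10.
Tomás ∩ Sofia ∩ Dilnoza ∩ Freya ∩ Brynn ∩ Eitan: 11:40–12:30, 12:40–13:00.
Windows ≥ 40 min: 11:40–12:30.
Earliest such window starts at 11:40.

11:40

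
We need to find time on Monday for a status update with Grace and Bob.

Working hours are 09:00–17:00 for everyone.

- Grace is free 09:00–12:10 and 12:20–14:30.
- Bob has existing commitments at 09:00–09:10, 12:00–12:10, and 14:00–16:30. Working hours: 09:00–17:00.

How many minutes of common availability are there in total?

270 minutes

Bob free within 09:00–17:00: 09:10–12:00, 12:10–14:00, 16:30–17:00.
Grace ∩ Bob: 09:10–12:00, 12:20–14:00.
Total common minutes: 170 + 100 = 270.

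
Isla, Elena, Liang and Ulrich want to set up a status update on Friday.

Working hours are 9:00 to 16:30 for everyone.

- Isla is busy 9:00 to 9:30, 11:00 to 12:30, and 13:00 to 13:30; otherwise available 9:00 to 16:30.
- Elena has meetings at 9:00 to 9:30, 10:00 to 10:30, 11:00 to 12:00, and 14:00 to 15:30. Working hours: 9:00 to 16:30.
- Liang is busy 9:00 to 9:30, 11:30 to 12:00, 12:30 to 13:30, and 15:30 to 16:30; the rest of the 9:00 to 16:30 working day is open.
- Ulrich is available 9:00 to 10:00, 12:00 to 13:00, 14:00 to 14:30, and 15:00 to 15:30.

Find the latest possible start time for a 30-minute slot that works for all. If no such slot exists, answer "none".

Isla free within 09:00–16:30: 09:30–11:00, 12:30–13:00, 13:30–16:30.
Elena free within 09:00–16:30: 09:30–10:00, 10:30–11:00, 12:00–14:00, 15:30–16:30.
Liang free within 09:00–16:30: 09:30–11:30, 12:00–12:30, 13:30–15:30.
Isla ∩ Elena: 09:30–10:00, 10:30–11:00, 12:30–13:00, 13:30–14:00, 15:30–16:30.
Isla ∩ Elena ∩ Liang: 09:30–10:00, 10:30–11:00, 13:30–14:00.
Isla ∩ Elena ∩ Liang ∩ Ulrich: 09:30–10:00.
Windows ≥ 30 min: 09:30–10:00.
Latest start in the last window 09:30–10:00 is 10:00 − 30 min = 09:30.

09:30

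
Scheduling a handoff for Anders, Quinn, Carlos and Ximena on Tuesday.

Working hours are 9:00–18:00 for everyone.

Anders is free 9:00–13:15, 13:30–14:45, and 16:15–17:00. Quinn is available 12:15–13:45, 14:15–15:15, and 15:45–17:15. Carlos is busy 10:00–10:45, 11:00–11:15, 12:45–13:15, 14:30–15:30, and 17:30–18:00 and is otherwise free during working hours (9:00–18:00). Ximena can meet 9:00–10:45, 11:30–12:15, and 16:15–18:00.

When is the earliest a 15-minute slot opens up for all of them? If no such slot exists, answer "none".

16:15

Carlos free within 09:00–18:00: 09:00–10:00, 10:45–11:00, 11:15–12:45, 13:15–14:30, 15:30–17:30.
Anders ∩ Quinn: 12:15–13:15, 13:30–13:45, 14:15–14:45, 16:15–17:00.
Anders ∩ Quinn ∩ Carlos: 12:15–12:45, 13:30–13:45, 14:15–14:30, 16:15–17:00.
Anders ∩ Quinn ∩ Carlos ∩ Ximena: 16:15–17:00.
Windows ≥ 15 min: 16:15–17:00.
Earliest such window starts at 16:15.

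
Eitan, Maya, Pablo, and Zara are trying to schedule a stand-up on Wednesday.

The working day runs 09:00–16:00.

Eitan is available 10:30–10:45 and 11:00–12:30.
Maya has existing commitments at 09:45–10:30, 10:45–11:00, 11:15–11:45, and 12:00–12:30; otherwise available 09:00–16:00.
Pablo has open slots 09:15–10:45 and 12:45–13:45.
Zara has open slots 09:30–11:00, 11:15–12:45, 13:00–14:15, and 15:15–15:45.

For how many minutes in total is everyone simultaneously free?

Maya free within 09:00–16:00: 09:00–09:45, 10:30–10:45, 11:00–11:15, 11:45–12:00, 12:30–16:00.
Eitan ∩ Maya: 10:30–10:45, 11:00–11:15, 11:45–12:00.
Eitan ∩ Maya ∩ Pablo: 10:30–10:45.
Eitan ∩ Maya ∩ Pablo ∩ Zara: 10:30–10:45.
Total common minutes: 15.

15 minutes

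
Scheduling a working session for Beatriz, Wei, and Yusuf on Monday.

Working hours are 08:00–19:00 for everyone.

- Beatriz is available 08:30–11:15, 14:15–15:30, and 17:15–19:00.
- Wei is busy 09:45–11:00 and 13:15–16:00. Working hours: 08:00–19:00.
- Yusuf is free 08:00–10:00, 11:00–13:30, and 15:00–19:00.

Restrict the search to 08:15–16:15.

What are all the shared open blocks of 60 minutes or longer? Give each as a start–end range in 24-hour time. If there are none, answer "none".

08:30–09:45

Wei free within 08:00–19:00: 08:00–09:45, 11:00–13:15, 16:00–19:00.
Beatriz ∩ Wei: 08:30–09:45, 11:00–11:15, 17:15–19:00.
Beatriz ∩ Wei ∩ Yusuf: 08:30–09:45, 11:00–11:15, 17:15–19:00.
Restricted to 08:15–16:15: 08:30–09:45, 11:00–11:15.
Windows ≥ 60 min: 08:30–09:45.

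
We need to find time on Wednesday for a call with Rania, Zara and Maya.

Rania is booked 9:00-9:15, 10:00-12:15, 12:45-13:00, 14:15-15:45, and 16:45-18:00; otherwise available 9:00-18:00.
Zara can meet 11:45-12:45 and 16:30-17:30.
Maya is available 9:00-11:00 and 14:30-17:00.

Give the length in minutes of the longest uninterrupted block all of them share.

15 minutes

Rania free within 09:00–18:00: 09:15–10:00, 12:15–12:45, 13:00–14:15, 15:45–16:45.
Rania ∩ Zara: 12:15–12:45, 16:30–16:45.
Rania ∩ Zara ∩ Maya: 16:30–16:45.
Single common window of 15 minutes.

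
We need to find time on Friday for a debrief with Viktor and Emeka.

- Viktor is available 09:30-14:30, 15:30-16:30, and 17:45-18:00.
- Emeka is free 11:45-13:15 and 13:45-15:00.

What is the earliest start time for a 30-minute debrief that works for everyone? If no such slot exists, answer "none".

Viktor ∩ Emeka: 11:45–13:15, 13:45–14:30.
Windows ≥ 30 min: 11:45–13:15, 13:45–14:30.
Earliest such window starts at 11:45.

11:45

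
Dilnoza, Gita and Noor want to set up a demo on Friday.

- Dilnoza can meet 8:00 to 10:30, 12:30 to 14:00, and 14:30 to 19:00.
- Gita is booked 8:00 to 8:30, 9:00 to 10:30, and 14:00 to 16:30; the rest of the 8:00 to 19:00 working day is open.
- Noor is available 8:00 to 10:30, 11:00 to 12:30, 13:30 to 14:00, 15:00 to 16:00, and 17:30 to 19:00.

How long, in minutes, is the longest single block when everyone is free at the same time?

Gita free within 08:00–19:00: 08:30–09:00, 10:30–14:00, 16:30–19:00.
Dilnoza ∩ Gita: 08:30–09:00, 12:30–14:00, 16:30–19:00.
Dilnoza ∩ Gita ∩ Noor: 08:30–09:00, 13:30–14:00, 17:30–19:00.
Common window lengths: 30, 30, 90 min; longest is 90.

90 minutes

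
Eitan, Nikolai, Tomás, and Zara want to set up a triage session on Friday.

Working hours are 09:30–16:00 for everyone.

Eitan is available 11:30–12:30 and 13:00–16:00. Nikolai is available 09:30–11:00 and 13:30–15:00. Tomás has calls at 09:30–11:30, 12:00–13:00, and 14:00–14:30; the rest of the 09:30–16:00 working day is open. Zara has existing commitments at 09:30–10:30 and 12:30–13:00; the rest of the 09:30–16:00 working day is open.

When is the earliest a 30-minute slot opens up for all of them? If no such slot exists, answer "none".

13:30

Tomás free within 09:30–16:00: 11:30–12:00, 13:00–14:00, 14:30–16:00.
Zara free within 09:30–16:00: 10:30–12:30, 13:00–16:00.
Eitan ∩ Nikolai: 13:30–15:00.
Eitan ∩ Nikolai ∩ Tomás: 13:30–14:00, 14:30–15:00.
Eitan ∩ Nikolai ∩ Tomás ∩ Zara: 13:30–14:00, 14:30–15:00.
Windows ≥ 30 min: 13:30–14:00, 14:30–15:00.
Earliest such window starts at 13:30.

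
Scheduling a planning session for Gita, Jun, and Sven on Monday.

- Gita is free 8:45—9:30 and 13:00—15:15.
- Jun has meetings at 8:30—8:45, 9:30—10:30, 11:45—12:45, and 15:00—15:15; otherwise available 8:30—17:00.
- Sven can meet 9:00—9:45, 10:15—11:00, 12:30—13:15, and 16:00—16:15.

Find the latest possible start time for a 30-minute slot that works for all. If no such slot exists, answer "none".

09:00

Jun free within 08:30–17:00: 08:45–09:30, 10:30–11:45, 12:45–15:00, 15:15–17:00.
Gita ∩ Jun: 08:45–09:30, 13:00–15:00.
Gita ∩ Jun ∩ Sven: 09:00–09:30, 13:00–13:15.
Windows ≥ 30 min: 09:00–09:30.
Latest start in the last window 09:00–09:30 is 09:30 − 30 min = 09:00.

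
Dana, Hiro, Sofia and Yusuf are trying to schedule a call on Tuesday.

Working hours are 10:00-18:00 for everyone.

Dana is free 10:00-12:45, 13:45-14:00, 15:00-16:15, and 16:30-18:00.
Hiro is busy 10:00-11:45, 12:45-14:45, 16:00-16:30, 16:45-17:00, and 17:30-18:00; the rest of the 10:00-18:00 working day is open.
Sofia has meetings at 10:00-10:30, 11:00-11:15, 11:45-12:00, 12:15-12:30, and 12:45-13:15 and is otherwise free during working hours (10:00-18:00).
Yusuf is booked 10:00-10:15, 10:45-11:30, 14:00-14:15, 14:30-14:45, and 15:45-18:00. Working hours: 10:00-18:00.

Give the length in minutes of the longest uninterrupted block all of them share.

Hiro free within 10:00–18:00: 11:45–12:45, 14:45–16:00, 16:30–16:45, 17:00–17:30.
Sofia free within 10:00–18:00: 10:30–11:00, 11:15–11:45, 12:00–12:15, 12:30–12:45, 13:15–18:00.
Yusuf free within 10:00–18:00: 10:15–10:45, 11:30–14:00, 14:15–14:30, 14:45–15:45.
Dana ∩ Hiro: 11:45–12:45, 15:00–16:00, 16:30–16:45, 17:00–17:30.
Dana ∩ Hiro ∩ Sofia: 12:00–12:15, 12:30–12:45, 15:00–16:00, 16:30–16:45, 17:00–17:30.
Dana ∩ Hiro ∩ Sofia ∩ Yusuf: 12:00–12:15, 12:30–12:45, 15:00–15:45.
Common window lengths: 15, 15, 45 min; longest is 45.

45 minutes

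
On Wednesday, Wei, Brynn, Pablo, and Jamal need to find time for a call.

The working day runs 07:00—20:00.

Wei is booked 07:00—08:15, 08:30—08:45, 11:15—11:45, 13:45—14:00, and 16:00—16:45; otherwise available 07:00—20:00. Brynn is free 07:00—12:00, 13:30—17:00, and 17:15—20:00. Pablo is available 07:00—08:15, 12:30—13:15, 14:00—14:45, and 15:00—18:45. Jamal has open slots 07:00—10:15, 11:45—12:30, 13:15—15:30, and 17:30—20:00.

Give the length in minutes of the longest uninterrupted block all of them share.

75 minutes

Wei free within 07:00–20:00: 08:15–08:30, 08:45–11:15, 11:45–13:45, 14:00–16:00, 16:45–20:00.
Wei ∩ Brynn: 08:15–08:30, 08:45–11:15, 11:45–12:00, 13:30–13:45, 14:00–16:00, 16:45–17:00, 17:15–20:00.
Wei ∩ Brynn ∩ Pablo: 14:00–14:45, 15:00–16:00, 16:45–17:00, 17:15–18:45.
Wei ∩ Brynn ∩ Pablo ∩ Jamal: 14:00–14:45, 15:00–15:30, 17:30–18:45.
Common window lengths: 45, 30, 75 min; longest is 75.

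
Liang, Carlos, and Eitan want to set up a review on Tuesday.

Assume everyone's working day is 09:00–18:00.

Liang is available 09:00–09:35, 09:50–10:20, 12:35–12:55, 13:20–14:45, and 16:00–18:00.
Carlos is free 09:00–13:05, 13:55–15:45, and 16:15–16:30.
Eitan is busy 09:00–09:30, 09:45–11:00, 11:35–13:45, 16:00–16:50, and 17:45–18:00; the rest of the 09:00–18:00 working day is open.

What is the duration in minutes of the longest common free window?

50 minutes

Eitan free within 09:00–18:00: 09:30–09:45, 11:00–11:35, 13:45–16:00, 16:50–17:45.
Liang ∩ Carlos: 09:00–09:35, 09:50–10:20, 12:35–12:55, 13:55–14:45, 16:15–16:30.
Liang ∩ Carlos ∩ Eitan: 09:30–09:35, 13:55–14:45.
Common window lengths: 5, 50 min; longest is 50.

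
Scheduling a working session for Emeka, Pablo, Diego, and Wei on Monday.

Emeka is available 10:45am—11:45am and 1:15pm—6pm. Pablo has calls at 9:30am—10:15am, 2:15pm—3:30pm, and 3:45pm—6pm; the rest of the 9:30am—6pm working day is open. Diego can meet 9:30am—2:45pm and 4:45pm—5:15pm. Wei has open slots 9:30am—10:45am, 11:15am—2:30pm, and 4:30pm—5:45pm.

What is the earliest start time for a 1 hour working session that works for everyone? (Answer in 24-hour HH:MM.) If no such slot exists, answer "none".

13:15

Pablo free within 09:30–18:00: 10:15–14:15, 15:30–15:45.
Emeka ∩ Pablo: 10:45–11:45, 13:15–14:15, 15:30–15:45.
Emeka ∩ Pablo ∩ Diego: 10:45–11:45, 13:15–14:15.
Emeka ∩ Pablo ∩ Diego ∩ Wei: 11:15–11:45, 13:15–14:15.
Windows ≥ 60 min: 13:15–14:15.
Earliest such window starts at 13:15.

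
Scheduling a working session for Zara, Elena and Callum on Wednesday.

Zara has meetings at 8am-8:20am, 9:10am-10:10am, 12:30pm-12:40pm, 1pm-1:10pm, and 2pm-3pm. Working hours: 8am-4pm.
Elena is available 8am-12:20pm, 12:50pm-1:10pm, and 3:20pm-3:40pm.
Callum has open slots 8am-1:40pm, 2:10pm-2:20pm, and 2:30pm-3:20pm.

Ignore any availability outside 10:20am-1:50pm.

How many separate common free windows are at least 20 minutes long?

Zara free within 08:00–16:00: 08:20–09:10, 10:10–12:30, 12:40–13:00, 13:10–14:00, 15:00–16:00.
Zara ∩ Elena: 08:20–09:10, 10:10–12:20, 12:50–13:00, 15:20–15:40.
Zara ∩ Elena ∩ Callum: 08:20–09:10, 10:10–12:20, 12:50–13:00.
Restricted to 10:20–13:50: 10:20–12:20, 12:50–13:00.
Windows ≥ 20 min: 10:20–12:20.
That's 1 window.

1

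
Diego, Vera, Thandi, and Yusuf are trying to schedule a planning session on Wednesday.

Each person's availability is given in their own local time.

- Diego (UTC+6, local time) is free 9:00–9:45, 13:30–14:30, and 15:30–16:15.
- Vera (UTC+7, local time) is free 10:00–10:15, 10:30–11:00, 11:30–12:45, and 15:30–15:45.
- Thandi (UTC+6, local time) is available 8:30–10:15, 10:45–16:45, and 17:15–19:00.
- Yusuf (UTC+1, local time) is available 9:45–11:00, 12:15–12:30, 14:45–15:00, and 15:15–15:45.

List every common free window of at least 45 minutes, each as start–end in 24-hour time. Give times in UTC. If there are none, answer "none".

none

Diego → UTC: 03:00–03:45, 07:30–08:30, 09:30–10:15.
Vera → UTC: 03:00–03:15, 03:30–04:00, 04:30–05:45, 08:30–08:45.
Thandi → UTC: 02:30–04:15, 04:45–10:45, 11:15–13:00.
Yusuf → UTC: 08:45–10:00, 11:15–11:30, 13:45–14:00, 14:15–14:45.
Diego ∩ Vera: 03:00–03:15, 03:30–03:45.
Diego ∩ Vera ∩ Thandi: 03:00–03:15, 03:30–03:45.
Diego ∩ Vera ∩ Thandi ∩ Yusuf: (none).
Windows ≥ 45 min: (none).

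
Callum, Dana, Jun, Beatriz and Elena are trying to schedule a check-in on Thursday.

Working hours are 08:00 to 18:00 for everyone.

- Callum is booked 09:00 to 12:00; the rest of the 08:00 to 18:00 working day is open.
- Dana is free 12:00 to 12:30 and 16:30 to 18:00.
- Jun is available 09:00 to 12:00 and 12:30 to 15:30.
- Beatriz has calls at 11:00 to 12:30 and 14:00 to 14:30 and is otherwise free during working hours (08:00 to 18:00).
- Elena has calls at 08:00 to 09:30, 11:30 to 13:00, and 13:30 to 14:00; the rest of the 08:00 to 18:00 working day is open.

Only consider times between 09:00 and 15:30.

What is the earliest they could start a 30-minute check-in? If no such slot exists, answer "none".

Callum free within 08:00–18:00: 08:00–09:00, 12:00–18:00.
Beatriz free within 08:00–18:00: 08:00–11:00, 12:30–14:00, 14:30–18:00.
Elena free within 08:00–18:00: 09:30–11:30, 13:00–13:30, 14:00–18:00.
Callum ∩ Dana: 12:00–12:30, 16:30–18:00.
Callum ∩ Dana ∩ Jun: (none).
Callum ∩ Dana ∩ Jun ∩ Beatriz: (none).
Callum ∩ Dana ∩ Jun ∩ Beatriz ∩ Elena: (none).
Restricted to 09:00–15:30: (none).
Windows ≥ 30 min: (none).

none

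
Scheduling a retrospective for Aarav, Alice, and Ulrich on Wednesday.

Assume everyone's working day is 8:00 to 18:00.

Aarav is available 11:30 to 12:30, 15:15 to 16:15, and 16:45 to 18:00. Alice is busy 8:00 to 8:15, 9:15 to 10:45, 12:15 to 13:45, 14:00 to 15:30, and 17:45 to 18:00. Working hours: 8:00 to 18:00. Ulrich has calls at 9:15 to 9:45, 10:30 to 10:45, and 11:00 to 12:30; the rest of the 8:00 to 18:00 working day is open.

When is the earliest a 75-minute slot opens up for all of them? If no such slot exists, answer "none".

Alice free within 08:00–18:00: 08:15–09:15, 10:45–12:15, 13:45–14:00, 15:30–17:45.
Ulrich free within 08:00–18:00: 08:00–09:15, 09:45–10:30, 10:45–11:00, 12:30–18:00.
Aarav ∩ Alice: 11:30–12:15, 15:30–16:15, 16:45–17:45.
Aarav ∩ Alice ∩ Ulrich: 15:30–16:15, 16:45–17:45.
Windows ≥ 75 min: (none).

none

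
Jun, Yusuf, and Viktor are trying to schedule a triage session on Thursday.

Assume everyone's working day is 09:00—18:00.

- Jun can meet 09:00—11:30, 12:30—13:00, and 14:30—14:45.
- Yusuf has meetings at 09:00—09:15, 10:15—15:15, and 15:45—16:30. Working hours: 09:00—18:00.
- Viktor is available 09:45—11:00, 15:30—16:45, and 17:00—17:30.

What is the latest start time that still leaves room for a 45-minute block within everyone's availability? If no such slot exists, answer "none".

none

Yusuf free within 09:00–18:00: 09:15–10:15, 15:15–15:45, 16:30–18:00.
Jun ∩ Yusuf: 09:15–10:15.
Jun ∩ Yusuf ∩ Viktor: 09:45–10:15.
Windows ≥ 45 min: (none).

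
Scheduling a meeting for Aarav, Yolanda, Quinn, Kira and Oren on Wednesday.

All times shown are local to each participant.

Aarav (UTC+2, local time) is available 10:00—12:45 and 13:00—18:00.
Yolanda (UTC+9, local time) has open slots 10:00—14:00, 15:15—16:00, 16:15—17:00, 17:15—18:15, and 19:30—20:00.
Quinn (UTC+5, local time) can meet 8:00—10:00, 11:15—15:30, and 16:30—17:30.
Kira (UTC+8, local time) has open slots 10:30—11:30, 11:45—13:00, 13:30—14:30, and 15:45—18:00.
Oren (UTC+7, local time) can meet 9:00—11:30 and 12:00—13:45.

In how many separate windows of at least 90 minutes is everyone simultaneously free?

0

Aarav → UTC: 08:00–10:45, 11:00–16:00.
Yolanda → UTC: 01:00–05:00, 06:15–07:00, 07:15–08:00, 08:15–09:15, 10:30–11:00.
Quinn → UTC: 03:00–05:00, 06:15–10:30, 11:30–12:30.
Kira → UTC: 02:30–03:30, 03:45–05:00, 05:30–06:30, 07:45–10:00.
Oren → UTC: 02:00–04:30, 05:00–06:45.
Aarav ∩ Yolanda: 08:15–09:15, 10:30–10:45.
Aarav ∩ Yolanda ∩ Quinn: 08:15–09:15.
Aarav ∩ Yolanda ∩ Quinn ∩ Kira: 08:15–09:15.
Aarav ∩ Yolanda ∩ Quinn ∩ Kira ∩ Oren: (none).
Windows ≥ 90 min: (none).
That's 0 windows.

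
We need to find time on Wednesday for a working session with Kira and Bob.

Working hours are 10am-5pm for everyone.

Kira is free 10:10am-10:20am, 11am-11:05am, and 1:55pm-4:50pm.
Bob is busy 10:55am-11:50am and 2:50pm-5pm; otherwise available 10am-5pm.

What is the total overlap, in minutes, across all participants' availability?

Bob free within 10:00–17:00: 10:00–10:55, 11:50–14:50.
Kira ∩ Bob: 10:10–10:20, 13:55–14:50.
Total common minutes: 10 + 55 = 65.

65 minutes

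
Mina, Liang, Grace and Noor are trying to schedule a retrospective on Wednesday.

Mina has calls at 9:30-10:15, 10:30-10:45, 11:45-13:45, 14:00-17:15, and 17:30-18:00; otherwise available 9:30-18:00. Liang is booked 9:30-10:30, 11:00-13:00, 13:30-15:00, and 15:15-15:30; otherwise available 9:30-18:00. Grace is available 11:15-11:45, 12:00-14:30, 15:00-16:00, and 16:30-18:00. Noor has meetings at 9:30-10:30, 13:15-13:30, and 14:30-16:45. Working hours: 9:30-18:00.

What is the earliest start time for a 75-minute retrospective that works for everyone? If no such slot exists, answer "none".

Mina free within 09:30–18:00: 10:15–10:30, 10:45–11:45, 13:45–14:00, 17:15–17:30.
Liang free within 09:30–18:00: 10:30–11:00, 13:00–13:30, 15:00–15:15, 15:30–18:00.
Noor free within 09:30–18:00: 10:30–13:15, 13:30–14:30, 16:45–18:00.
Mina ∩ Liang: 10:45–11:00, 17:15–17:30.
Mina ∩ Liang ∩ Grace: 17:15–17:30.
Mina ∩ Liang ∩ Grace ∩ Noor: 17:15–17:30.
Windows ≥ 75 min: (none).

none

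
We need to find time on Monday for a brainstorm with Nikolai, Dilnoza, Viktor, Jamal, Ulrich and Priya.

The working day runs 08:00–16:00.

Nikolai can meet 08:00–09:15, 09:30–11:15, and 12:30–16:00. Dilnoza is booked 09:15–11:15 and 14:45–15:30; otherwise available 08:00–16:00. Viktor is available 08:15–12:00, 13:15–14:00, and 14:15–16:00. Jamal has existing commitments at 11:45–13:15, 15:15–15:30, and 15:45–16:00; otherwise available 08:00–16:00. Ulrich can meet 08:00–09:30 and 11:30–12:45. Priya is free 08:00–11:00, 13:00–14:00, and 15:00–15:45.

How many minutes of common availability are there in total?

60 minutes

Dilnoza free within 08:00–16:00: 08:00–09:15, 11:15–14:45, 15:30–16:00.
Jamal free within 08:00–16:00: 08:00–11:45, 13:15–15:15, 15:30–15:45.
Nikolai ∩ Dilnoza: 08:00–09:15, 12:30–14:45, 15:30–16:00.
Nikolai ∩ Dilnoza ∩ Viktor: 08:15–09:15, 13:15–14:00, 14:15–14:45, 15:30–16:00.
Nikolai ∩ Dilnoza ∩ Viktor ∩ Jamal: 08:15–09:15, 13:15–14:00, 14:15–14:45, 15:30–15:45.
Nikolai ∩ Dilnoza ∩ Viktor ∩ Jamal ∩ Ulrich: 08:15–09:15.
Nikolai ∩ Dilnoza ∩ Viktor ∩ Jamal ∩ Ulrich ∩ Priya: 08:15–09:15.
Total common minutes: 60.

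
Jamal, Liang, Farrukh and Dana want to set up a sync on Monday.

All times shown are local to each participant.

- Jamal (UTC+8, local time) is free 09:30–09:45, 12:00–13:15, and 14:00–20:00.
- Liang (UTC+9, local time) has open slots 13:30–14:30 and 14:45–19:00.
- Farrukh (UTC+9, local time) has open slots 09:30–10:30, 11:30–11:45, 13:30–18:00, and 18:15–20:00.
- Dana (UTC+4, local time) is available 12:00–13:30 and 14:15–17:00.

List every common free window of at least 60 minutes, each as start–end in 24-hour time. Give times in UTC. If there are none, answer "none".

Jamal → UTC: 01:30–01:45, 04:00–05:15, 06:00–12:00.
Liang → UTC: 04:30–05:30, 05:45–10:00.
Farrukh → UTC: 00:30–01:30, 02:30–02:45, 04:30–09:00, 09:15–11:00.
Dana → UTC: 08:00–09:30, 10:15–13:00.
Jamal ∩ Liang: 04:30–05:15, 06:00–10:00.
Jamal ∩ Liang ∩ Farrukh: 04:30–05:15, 06:00–09:00, 09:15–10:00.
Jamal ∩ Liang ∩ Farrukh ∩ Dana: 08:00–09:00, 09:15–09:30.
Windows ≥ 60 min: 08:00–09:00.

08:00–09:00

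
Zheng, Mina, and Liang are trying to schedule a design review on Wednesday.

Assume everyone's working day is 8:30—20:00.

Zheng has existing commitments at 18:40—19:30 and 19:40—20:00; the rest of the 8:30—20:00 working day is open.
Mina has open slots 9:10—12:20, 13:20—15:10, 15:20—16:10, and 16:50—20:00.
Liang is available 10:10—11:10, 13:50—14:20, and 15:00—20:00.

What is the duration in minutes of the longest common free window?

Zheng free within 08:30–20:00: 08:30–18:40, 19:30–19:40.
Zheng ∩ Mina: 09:10–12:20, 13:20–15:10, 15:20–16:10, 16:50–18:40, 19:30–19:40.
Zheng ∩ Mina ∩ Liang: 10:10–11:10, 13:50–14:20, 15:00–15:10, 15:20–16:10, 16:50–18:40, 19:30–19:40.
Common window lengths: 60, 30, 10, 50, 110, 10 min; longest is 110.

110 minutes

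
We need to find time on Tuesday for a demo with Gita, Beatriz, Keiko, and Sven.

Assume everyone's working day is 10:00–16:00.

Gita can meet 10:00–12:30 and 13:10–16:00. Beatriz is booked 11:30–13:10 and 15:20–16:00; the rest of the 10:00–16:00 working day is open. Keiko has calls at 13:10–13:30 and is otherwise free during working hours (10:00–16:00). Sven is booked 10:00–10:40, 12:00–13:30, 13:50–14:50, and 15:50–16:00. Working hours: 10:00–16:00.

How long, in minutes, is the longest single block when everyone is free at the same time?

Beatriz free within 10:00–16:00: 10:00–11:30, 13:10–15:20.
Keiko free within 10:00–16:00: 10:00–13:10, 13:30–16:00.
Sven free within 10:00–16:00: 10:40–12:00, 13:30–13:50, 14:50–15:50.
Gita ∩ Beatriz: 10:00–11:30, 13:10–15:20.
Gita ∩ Beatriz ∩ Keiko: 10:00–11:30, 13:30–15:20.
Gita ∩ Beatriz ∩ Keiko ∩ Sven: 10:40–11:30, 13:30–13:50, 14:50–15:20.
Common window lengths: 50, 20, 30 min; longest is 50.

50 minutes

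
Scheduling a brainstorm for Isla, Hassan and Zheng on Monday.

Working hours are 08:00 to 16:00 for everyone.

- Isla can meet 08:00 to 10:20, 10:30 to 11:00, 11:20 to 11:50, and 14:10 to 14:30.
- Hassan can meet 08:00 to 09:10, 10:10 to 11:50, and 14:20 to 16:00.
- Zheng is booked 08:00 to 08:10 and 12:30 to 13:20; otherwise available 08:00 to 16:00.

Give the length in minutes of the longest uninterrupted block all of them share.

Zheng free within 08:00–16:00: 08:10–12:30, 13:20–16:00.
Isla ∩ Hassan: 08:00–09:10, 10:10–10:20, 10:30–11:00, 11:20–11:50, 14:20–14:30.
Isla ∩ Hassan ∩ Zheng: 08:10–09:10, 10:10–10:20, 10:30–11:00, 11:20–11:50, 14:20–14:30.
Common window lengths: 60, 10, 30, 30, 10 min; longest is 60.

60 minutes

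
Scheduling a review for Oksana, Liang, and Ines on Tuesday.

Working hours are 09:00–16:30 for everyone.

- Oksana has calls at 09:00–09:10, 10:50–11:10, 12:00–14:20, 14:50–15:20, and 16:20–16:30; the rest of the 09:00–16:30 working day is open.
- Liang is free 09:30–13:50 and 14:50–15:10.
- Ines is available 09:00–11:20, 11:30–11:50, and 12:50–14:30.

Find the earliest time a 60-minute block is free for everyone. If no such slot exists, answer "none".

Oksana free within 09:00–16:30: 09:10–10:50, 11:10–12:00, 14:20–14:50, 15:20–16:20.
Oksana ∩ Liang: 09:30–10:50, 11:10–12:00.
Oksana ∩ Liang ∩ Ines: 09:30–10:50, 11:10–11:20, 11:30–11:50.
Windows ≥ 60 min: 09:30–10:50.
Earliest such window starts at 09:30.

09:30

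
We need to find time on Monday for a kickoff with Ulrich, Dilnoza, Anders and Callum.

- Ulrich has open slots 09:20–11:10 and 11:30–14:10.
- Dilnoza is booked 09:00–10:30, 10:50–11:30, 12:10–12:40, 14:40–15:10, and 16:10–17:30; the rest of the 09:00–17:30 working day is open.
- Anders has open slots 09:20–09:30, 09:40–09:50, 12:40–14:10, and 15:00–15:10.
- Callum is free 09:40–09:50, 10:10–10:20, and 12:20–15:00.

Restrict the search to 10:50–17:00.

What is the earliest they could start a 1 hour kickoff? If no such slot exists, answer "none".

Dilnoza free within 09:00–17:30: 10:30–10:50, 11:30–12:10, 12:40–14:40, 15:10–16:10.
Ulrich ∩ Dilnoza: 10:30–10:50, 11:30–12:10, 12:40–14:10.
Ulrich ∩ Dilnoza ∩ Anders: 12:40–14:10.
Ulrich ∩ Dilnoza ∩ Anders ∩ Callum: 12:40–14:10.
Restricted to 10:50–17:00: 12:40–14:10.
Windows ≥ 60 min: 12:40–14:10.
Earliest such window starts at 12:40.

12:40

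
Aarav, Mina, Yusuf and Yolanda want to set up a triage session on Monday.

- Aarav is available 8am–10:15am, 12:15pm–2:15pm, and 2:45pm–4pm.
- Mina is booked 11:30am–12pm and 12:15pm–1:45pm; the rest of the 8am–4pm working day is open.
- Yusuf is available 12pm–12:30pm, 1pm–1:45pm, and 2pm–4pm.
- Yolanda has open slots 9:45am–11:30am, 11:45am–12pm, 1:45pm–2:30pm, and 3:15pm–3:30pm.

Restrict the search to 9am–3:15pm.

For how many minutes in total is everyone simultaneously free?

15 minutes

Mina free within 08:00–16:00: 08:00–11:30, 12:00–12:15, 13:45–16:00.
Aarav ∩ Mina: 08:00–10:15, 13:45–14:15, 14:45–16:00.
Aarav ∩ Mina ∩ Yusuf: 14:00–14:15, 14:45–16:00.
Aarav ∩ Mina ∩ Yusuf ∩ Yolanda: 14:00–14:15, 15:15–15:30.
Restricted to 09:00–15:15: 14:00–14:15.
Total common minutes: 15.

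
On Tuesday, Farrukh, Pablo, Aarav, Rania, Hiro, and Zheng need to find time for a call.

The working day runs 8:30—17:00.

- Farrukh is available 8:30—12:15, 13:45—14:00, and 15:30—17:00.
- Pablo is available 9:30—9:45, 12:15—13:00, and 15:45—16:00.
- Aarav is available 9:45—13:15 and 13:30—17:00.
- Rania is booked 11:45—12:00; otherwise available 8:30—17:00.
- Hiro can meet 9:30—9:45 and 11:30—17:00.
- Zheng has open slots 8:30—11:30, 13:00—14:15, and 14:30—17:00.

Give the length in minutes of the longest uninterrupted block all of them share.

Rania free within 08:30–17:00: 08:30–11:45, 12:00–17:00.
Farrukh ∩ Pablo: 09:30–09:45, 15:45–16:00.
Farrukh ∩ Pablo ∩ Aarav: 15:45–16:00.
Farrukh ∩ Pablo ∩ Aarav ∩ Rania: 15:45–16:00.
Farrukh ∩ Pablo ∩ Aarav ∩ Rania ∩ Hiro: 15:45–16:00.
Farrukh ∩ Pablo ∩ Aarav ∩ Rania ∩ Hiro ∩ Zheng: 15:45–16:00.
Single common window of 15 minutes.

15 minutes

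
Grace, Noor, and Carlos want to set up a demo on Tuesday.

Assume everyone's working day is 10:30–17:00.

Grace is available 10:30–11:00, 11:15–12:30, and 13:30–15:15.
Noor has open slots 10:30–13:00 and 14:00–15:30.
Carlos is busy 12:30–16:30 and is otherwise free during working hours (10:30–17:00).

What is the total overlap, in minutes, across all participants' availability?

105 minutes

Carlos free within 10:30–17:00: 10:30–12:30, 16:30–17:00.
Grace ∩ Noor: 10:30–11:00, 11:15–12:30, 14:00–15:15.
Grace ∩ Noor ∩ Carlos: 10:30–11:00, 11:15–12:30.
Total common minutes: 30 + 75 = 105.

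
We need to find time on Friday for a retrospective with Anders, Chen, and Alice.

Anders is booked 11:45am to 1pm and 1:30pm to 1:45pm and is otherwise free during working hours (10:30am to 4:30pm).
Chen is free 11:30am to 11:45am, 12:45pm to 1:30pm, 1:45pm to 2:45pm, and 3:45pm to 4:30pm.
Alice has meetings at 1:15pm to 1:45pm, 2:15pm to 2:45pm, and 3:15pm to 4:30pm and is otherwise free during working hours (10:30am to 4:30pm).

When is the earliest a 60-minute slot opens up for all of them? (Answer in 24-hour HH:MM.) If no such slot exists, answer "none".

Anders free within 10:30–16:30: 10:30–11:45, 13:00–13:30, 13:45–16:30.
Alice free within 10:30–16:30: 10:30–13:15, 13:45–14:15, 14:45–15:15.
Anders ∩ Chen: 11:30–11:45, 13:00–13:30, 13:45–14:45, 15:45–16:30.
Anders ∩ Chen ∩ Alice: 11:30–11:45, 13:00–13:15, 13:45–14:15.
Windows ≥ 60 min: (none).

none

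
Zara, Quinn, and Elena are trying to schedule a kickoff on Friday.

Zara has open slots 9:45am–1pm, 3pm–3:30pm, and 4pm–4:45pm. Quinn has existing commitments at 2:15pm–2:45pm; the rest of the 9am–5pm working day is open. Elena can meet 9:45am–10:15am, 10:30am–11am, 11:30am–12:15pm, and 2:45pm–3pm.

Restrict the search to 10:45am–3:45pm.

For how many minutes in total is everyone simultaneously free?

60 minutes

Quinn free within 09:00–17:00: 09:00–14:15, 14:45–17:00.
Zara ∩ Quinn: 09:45–13:00, 15:00–15:30, 16:00–16:45.
Zara ∩ Quinn ∩ Elena: 09:45–10:15, 10:30–11:00, 11:30–12:15.
Restricted to 10:45–15:45: 10:45–11:00, 11:30–12:15.
Total common minutes: 15 + 45 = 60.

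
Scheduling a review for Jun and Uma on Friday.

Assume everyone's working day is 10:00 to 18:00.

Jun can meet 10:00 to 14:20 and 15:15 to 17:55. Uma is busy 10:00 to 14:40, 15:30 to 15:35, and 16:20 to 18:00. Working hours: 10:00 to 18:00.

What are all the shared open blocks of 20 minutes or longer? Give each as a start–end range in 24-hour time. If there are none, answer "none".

Uma free within 10:00–18:00: 14:40–15:30, 15:35–16:20.
Jun ∩ Uma: 15:15–15:30, 15:35–16:20.
Windows ≥ 20 min: 15:35–16:20.

15:35–16:20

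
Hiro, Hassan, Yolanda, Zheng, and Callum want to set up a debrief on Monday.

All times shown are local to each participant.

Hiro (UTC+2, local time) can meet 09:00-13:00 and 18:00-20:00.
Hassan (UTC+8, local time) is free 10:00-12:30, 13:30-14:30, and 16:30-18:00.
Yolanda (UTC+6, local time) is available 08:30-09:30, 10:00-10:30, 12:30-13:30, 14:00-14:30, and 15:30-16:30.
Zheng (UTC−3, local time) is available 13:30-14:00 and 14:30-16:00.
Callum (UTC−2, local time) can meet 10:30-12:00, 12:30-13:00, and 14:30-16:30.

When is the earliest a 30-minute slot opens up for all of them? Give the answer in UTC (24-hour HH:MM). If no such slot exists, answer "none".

none

Hiro → UTC: 07:00–11:00, 16:00–18:00.
Hassan → UTC: 02:00–04:30, 05:30–06:30, 08:30–10:00.
Yolanda → UTC: 02:30–03:30, 04:00–04:30, 06:30–07:30, 08:00–08:30, 09:30–10:30.
Zheng → UTC: 16:30–17:00, 17:30–19:00.
Callum → UTC: 12:30–14:00, 14:30–15:00, 16:30–18:30.
Hiro ∩ Hassan: 08:30–10:00.
Hiro ∩ Hassan ∩ Yolanda: 09:30–10:00.
Hiro ∩ Hassan ∩ Yolanda ∩ Zheng: (none).
Hiro ∩ Hassan ∩ Yolanda ∩ Zheng ∩ Callum: (none).
Windows ≥ 30 min: (none).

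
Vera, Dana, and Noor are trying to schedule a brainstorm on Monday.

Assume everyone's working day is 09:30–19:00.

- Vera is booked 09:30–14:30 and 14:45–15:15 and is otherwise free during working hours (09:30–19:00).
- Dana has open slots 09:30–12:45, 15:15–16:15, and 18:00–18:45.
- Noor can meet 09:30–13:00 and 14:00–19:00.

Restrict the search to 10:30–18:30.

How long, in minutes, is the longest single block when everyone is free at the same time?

60 minutes

Vera free within 09:30–19:00: 14:30–14:45, 15:15–19:00.
Vera ∩ Dana: 15:15–16:15, 18:00–18:45.
Vera ∩ Dana ∩ Noor: 15:15–16:15, 18:00–18:45.
Restricted to 10:30–18:30: 15:15–16:15, 18:00–18:30.
Common window lengths: 60, 30 min; longest is 60.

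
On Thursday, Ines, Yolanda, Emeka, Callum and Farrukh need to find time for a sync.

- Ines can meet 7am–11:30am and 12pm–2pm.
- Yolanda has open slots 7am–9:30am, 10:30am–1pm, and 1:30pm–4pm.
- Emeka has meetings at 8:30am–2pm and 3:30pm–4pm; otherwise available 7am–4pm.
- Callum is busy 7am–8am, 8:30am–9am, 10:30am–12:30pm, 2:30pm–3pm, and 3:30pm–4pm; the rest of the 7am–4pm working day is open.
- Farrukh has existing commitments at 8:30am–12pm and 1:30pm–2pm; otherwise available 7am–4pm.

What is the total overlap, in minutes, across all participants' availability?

30 minutes

Emeka free within 07:00–16:00: 07:00–08:30, 14:00–15:30.
Callum free within 07:00–16:00: 08:00–08:30, 09:00–10:30, 12:30–14:30, 15:00–15:30.
Farrukh free within 07:00–16:00: 07:00–08:30, 12:00–13:30, 14:00–16:00.
Ines ∩ Yolanda: 07:00–09:30, 10:30–11:30, 12:00–13:00, 13:30–14:00.
Ines ∩ Yolanda ∩ Emeka: 07:00–08:30.
Ines ∩ Yolanda ∩ Emeka ∩ Callum: 08:00–08:30.
Ines ∩ Yolanda ∩ Emeka ∩ Callum ∩ Farrukh: 08:00–08:30.
Total common minutes: 30.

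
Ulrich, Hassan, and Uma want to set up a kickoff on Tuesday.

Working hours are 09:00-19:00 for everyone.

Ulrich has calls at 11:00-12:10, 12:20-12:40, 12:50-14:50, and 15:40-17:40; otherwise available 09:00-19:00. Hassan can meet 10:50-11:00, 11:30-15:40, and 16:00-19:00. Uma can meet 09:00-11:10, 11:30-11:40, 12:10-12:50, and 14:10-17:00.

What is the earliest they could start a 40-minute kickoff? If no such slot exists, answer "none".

Ulrich free within 09:00–19:00: 09:00–11:00, 12:10–12:20, 12:40–12:50, 14:50–15:40, 17:40–19:00.
Ulrich ∩ Hassan: 10:50–11:00, 12:10–12:20, 12:40–12:50, 14:50–15:40, 17:40–19:00.
Ulrich ∩ Hassan ∩ Uma: 10:50–11:00, 12:10–12:20, 12:40–12:50, 14:50–15:40.
Windows ≥ 40 min: 14:50–15:40.
Earliest such window starts at 14:50.

14:50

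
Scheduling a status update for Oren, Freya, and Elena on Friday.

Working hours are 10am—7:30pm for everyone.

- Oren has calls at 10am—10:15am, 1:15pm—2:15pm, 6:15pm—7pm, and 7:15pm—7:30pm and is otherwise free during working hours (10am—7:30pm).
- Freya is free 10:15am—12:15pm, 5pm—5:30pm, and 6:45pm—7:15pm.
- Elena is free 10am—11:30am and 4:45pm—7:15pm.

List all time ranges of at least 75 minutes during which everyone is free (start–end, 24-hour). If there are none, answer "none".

Oren free within 10:00–19:30: 10:15–13:15, 14:15–18:15, 19:00–19:15.
Oren ∩ Freya: 10:15–12:15, 17:00–17:30, 19:00–19:15.
Oren ∩ Freya ∩ Elena: 10:15–11:30, 17:00–17:30, 19:00–19:15.
Windows ≥ 75 min: 10:15–11:30.

10:15–11:30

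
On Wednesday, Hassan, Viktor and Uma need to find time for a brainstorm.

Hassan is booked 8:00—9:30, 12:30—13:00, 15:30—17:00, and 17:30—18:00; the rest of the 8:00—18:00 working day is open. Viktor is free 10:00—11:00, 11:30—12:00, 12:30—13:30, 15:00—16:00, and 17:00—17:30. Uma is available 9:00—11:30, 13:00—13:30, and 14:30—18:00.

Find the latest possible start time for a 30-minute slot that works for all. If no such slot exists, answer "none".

Hassan free within 08:00–18:00: 09:30–12:30, 13:00–15:30, 17:00–17:30.
Hassan ∩ Viktor: 10:00–11:00, 11:30–12:00, 13:00–13:30, 15:00–15:30, 17:00–17:30.
Hassan ∩ Viktor ∩ Uma: 10:00–11:00, 13:00–13:30, 15:00–15:30, 17:00–17:30.
Windows ≥ 30 min: 10:00–11:00, 13:00–13:30, 15:00–15:30, 17:00–17:30.
Latest start in the last window 17:00–17:30 is 17:30 − 30 min = 17:00.

17:00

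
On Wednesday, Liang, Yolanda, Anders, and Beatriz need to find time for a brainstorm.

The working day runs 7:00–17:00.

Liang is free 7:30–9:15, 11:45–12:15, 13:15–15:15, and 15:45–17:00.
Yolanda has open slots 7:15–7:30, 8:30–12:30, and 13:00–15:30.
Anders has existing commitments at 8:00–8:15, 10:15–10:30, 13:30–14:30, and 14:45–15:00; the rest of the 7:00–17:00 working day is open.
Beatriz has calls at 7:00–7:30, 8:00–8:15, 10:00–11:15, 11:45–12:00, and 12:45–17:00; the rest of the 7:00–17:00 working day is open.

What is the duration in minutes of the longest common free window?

Anders free within 07:00–17:00: 07:00–08:00, 08:15–10:15, 10:30–13:30, 14:30–14:45, 15:00–17:00.
Beatriz free within 07:00–17:00: 07:30–08:00, 08:15–10:00, 11:15–11:45, 12:00–12:45.
Liang ∩ Yolanda: 08:30–09:15, 11:45–12:15, 13:15–15:15.
Liang ∩ Yolanda ∩ Anders: 08:30–09:15, 11:45–12:15, 13:15–13:30, 14:30–14:45, 15:00–15:15.
Liang ∩ Yolanda ∩ Anders ∩ Beatriz: 08:30–09:15, 12:00–12:15.
Common window lengths: 45, 15 min; longest is 45.

45 minutes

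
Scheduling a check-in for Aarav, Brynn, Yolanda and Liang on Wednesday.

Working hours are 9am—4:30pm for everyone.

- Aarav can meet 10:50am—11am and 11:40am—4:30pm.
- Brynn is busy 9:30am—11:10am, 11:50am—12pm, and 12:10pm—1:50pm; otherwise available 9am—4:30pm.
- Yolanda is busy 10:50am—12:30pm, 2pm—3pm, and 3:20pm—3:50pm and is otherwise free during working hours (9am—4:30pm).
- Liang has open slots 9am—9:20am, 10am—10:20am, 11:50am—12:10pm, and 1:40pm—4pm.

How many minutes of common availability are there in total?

40 minutes

Brynn free within 09:00–16:30: 09:00–09:30, 11:10–11:50, 12:00–12:10, 13:50–16:30.
Yolanda free within 09:00–16:30: 09:00–10:50, 12:30–14:00, 15:00–15:20, 15:50–16:30.
Aarav ∩ Brynn: 11:40–11:50, 12:00–12:10, 13:50–16:30.
Aarav ∩ Brynn ∩ Yolanda: 13:50–14:00, 15:00–15:20, 15:50–16:30.
Aarav ∩ Brynn ∩ Yolanda ∩ Liang: 13:50–14:00, 15:00–15:20, 15:50–16:00.
Total common minutes: 10 + 20 + 10 = 40.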